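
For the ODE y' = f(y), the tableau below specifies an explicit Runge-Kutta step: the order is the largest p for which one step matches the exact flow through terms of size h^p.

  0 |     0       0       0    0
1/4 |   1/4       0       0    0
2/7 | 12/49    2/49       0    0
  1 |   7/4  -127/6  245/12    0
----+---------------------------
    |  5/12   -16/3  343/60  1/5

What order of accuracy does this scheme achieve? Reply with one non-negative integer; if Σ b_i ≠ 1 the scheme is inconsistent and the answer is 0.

b = (5/12, -16/3, 343/60, 1/5)
c = (0, 1/4, 2/7, 1)
Ac = (0, 0, 1/98, 13/24)
Σ b_i: 5/12·1 + (-16/3)·1 + 343/60·1 + 1/5·1 = 1 ✓
b·c: (-16/3)·1/4 + 343/60·2/7 + 1/5·1 = 1/2 ✓
b·c²: (-16/3)·1/16 + 343/60·4/49 + 1/5·1 = 1/3 ✓
b·Ac: 343/60·1/98 + 1/5·13/24 = 1/6 ✓
b·c³: (-16/3)·1/64 + 343/60·8/343 + 1/5·1 = 1/4 ✓
b·(c∘Ac): 343/60·1/343 + 1/5·13/24 = 1/8 ✓
b·Ac²: 343/60·1/392 + 1/5·11/32 = 1/12 ✓
b·A²c: 1/5·5/24 = 1/24 ✓; 4 stages ⇒ order 4.

4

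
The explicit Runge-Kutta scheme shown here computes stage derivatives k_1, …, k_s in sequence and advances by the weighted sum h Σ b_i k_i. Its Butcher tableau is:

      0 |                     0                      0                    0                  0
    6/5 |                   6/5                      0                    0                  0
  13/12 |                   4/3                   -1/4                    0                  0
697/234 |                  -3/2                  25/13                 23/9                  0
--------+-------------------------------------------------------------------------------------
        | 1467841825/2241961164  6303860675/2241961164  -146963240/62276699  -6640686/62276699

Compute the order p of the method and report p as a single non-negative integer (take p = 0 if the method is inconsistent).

b = (1467841825/2241961164, 6303860675/2241961164, -146963240/62276699, -6640686/62276699)
c = (0, 6/5, 13/12, 697/234)
Ac = (0, 0, -3/10, 7127/1404)
Σ b_i: 1467841825/2241961164·1 + 6303860675/2241961164·1 + (-146963240/62276699)·1 + (-6640686/62276699)·1 = 1 ✓
b·c: 6303860675/2241961164·6/5 + (-146963240/62276699)·13/12 + (-6640686/62276699)·697/234 = 1/2 ✓
b·c²: 6303860675/2241961164·36/25 + (-146963240/62276699)·169/144 + (-6640686/62276699)·485809/54756 = 1/3 ✓
b·Ac: (-146963240/62276699)·(-3/10) + (-6640686/62276699)·7127/1404 = 1/6 ✓
b·c³: 6303860675/2241961164·216/125 + (-146963240/62276699)·2197/1728 + (-6640686/62276699)·338608873/12812904 = -2517095397377/2623094561880 ≠ 1/4 ⇒ order 3.
b·(c∘Ac): (-146963240/62276699)·(-13/40) + (-6640686/62276699)·4967519/328536 = -5685684253/6725883492 ≠ 1/8
b·Ac²: (-146963240/62276699)·(-9/25) + (-6640686/62276699)·97187/16848 = 5256086539/22419611640 ≠ 1/12
b·A²c: (-6640686/62276699)·(-23/30) = 25455963/311383495 ≠ 1/24

3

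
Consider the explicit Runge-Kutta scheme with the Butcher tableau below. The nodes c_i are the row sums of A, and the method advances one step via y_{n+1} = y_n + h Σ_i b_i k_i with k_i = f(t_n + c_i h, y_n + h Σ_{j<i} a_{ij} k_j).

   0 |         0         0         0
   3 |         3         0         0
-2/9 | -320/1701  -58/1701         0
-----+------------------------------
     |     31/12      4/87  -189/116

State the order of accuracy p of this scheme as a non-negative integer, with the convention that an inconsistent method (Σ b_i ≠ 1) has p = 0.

b = (31/12, 4/87, -189/116)
c = (0, 3, -2/9)
Ac = (0, 0, -58/567)
Σ b_i: 31/12·1 + 4/87·1 + (-189/116)·1 = 1 ✓
b·c: 4/87·3 + (-189/116)·(-2/9) = 1/2 ✓
b·c²: 4/87·9 + (-189/116)·4/81 = 1/3 ✓
b·Ac: (-189/116)·(-58/567) = 1/6 ✓; 3 stages ⇒ order 3.

3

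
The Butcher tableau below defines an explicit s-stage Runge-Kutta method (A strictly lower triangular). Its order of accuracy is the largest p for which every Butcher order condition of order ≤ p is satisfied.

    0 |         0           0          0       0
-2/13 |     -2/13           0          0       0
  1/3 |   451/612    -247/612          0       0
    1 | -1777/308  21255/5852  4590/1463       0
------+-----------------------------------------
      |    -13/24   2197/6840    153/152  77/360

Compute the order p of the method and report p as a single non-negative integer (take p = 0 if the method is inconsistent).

4

b = (-13/24, 2197/6840, 153/152, 77/360)
c = (0, -2/13, 1/3, 1)
Ac = (0, 0, 19/306, 75/154)
Σ b_i: (-13/24)·1 + 2197/6840·1 + 153/152·1 + 77/360·1 = 1 ✓
b·c: 2197/6840·(-2/13) + 153/152·1/3 + 77/360·1 = 1/2 ✓
b·c²: 2197/6840·4/169 + 153/152·1/9 + 77/360·1 = 1/3 ✓
b·Ac: 153/152·19/306 + 77/360·75/154 = 1/6 ✓
b·c³: 2197/6840·(-8/2197) + 153/152·1/27 + 77/360·1 = 1/4 ✓
b·(c∘Ac): 153/152·19/918 + 77/360·75/154 = 1/8 ✓
b·Ac²: 153/152·(-19/1989) + 77/360·435/1001 = 1/12 ✓
b·A²c: 77/360·15/77 = 1/24 ✓; 4 stages ⇒ order 4.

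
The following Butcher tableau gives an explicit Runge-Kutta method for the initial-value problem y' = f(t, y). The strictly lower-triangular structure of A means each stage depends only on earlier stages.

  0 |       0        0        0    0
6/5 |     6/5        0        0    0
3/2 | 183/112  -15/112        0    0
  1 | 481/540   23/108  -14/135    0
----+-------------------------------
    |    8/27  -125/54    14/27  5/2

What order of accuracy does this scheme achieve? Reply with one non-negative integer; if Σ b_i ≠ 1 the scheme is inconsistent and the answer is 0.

b = (8/27, -125/54, 14/27, 5/2)
c = (0, 6/5, 3/2, 1)
Ac = (0, 0, -9/56, 1/10)
Σ b_i: 8/27·1 + (-125/54)·1 + 14/27·1 + 5/2·1 = 1 ✓
b·c: (-125/54)·6/5 + 14/27·3/2 + 5/2·1 = 1/2 ✓
b·c²: (-125/54)·36/25 + 14/27·9/4 + 5/2·1 = 1/3 ✓
b·Ac: 14/27·(-9/56) + 5/2·1/10 = 1/6 ✓
b·c³: (-125/54)·216/125 + 14/27·27/8 + 5/2·1 = 1/4 ✓
b·(c∘Ac): 14/27·(-27/112) + 5/2·1/10 = 1/8 ✓
b·Ac²: 14/27·(-27/140) + 5/2·11/150 = 1/12 ✓
b·A²c: 5/2·1/60 = 1/24 ✓; 4 stages ⇒ order 4.

4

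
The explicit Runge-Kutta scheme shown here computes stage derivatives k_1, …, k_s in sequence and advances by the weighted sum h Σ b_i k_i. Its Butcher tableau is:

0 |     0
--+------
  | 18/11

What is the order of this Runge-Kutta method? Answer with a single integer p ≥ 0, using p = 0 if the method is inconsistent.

0

b = (18/11)
c = (0)
Σ b_i: 18/11·1 = 18/11 ≠ 1 ⇒ order 0.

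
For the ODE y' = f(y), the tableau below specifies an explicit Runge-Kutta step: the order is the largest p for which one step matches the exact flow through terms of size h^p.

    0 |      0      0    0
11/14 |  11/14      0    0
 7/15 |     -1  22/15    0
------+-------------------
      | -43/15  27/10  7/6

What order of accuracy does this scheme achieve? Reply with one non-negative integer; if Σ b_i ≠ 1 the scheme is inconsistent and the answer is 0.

b = (-43/15, 27/10, 7/6)
c = (0, 11/14, 7/15)
Ac = (0, 0, 121/105)
Σ b_i: (-43/15)·1 + 27/10·1 + 7/6·1 = 1 ✓
b·c: 27/10·11/14 + 7/6·7/15 = 3359/1260 ≠ 1/2 ⇒ order 1.

1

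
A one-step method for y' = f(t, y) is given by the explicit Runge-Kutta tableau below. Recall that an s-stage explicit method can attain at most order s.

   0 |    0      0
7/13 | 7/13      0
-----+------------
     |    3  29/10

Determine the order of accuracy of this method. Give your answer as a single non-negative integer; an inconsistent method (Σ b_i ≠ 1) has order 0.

b = (3, 29/10)
c = (0, 7/13)
Σ b_i: 3·1 + 29/10·1 = 59/10 ≠ 1 ⇒ order 0.

0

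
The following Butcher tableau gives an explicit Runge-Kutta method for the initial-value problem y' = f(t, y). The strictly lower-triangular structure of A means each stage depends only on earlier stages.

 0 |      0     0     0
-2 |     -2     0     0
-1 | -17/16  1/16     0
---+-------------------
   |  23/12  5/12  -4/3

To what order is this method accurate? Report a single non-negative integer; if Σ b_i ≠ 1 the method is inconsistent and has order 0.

3

b = (23/12, 5/12, -4/3)
c = (0, -2, -1)
Ac = (0, 0, -1/8)
Σ b_i: 23/12·1 + 5/12·1 + (-4/3)·1 = 1 ✓
b·c: 5/12·(-2) + (-4/3)·(-1) = 1/2 ✓
b·c²: 5/12·4 + (-4/3)·1 = 1/3 ✓
b·Ac: (-4/3)·(-1/8) = 1/6 ✓; 3 stages ⇒ order 3.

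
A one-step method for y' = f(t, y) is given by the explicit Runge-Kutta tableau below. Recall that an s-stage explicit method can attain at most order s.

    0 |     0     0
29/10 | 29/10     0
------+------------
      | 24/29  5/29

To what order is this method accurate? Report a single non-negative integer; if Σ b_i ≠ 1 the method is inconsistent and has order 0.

b = (24/29, 5/29)
c = (0, 29/10)
Σ b_i: 24/29·1 + 5/29·1 = 1 ✓
b·c: 5/29·29/10 = 1/2 ✓; 2 stages ⇒ order 2.

2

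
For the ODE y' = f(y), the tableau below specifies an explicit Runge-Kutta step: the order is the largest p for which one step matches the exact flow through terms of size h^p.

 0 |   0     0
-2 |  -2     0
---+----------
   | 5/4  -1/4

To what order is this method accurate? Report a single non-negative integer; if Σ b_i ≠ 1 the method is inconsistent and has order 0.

2

b = (5/4, -1/4)
c = (0, -2)
Σ b_i: 5/4·1 + (-1/4)·1 = 1 ✓
b·c: (-1/4)·(-2) = 1/2 ✓; 2 stages ⇒ order 2.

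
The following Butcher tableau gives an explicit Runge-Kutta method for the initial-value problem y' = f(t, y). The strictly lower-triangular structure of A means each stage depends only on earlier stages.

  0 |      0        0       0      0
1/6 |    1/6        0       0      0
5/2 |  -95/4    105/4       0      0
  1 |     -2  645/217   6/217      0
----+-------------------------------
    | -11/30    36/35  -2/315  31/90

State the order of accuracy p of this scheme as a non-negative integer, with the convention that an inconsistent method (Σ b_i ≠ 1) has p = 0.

b = (-11/30, 36/35, -2/315, 31/90)
c = (0, 1/6, 5/2, 1)
Ac = (0, 0, 35/8, 35/62)
Σ b_i: (-11/30)·1 + 36/35·1 + (-2/315)·1 + 31/90·1 = 1 ✓
b·c: 36/35·1/6 + (-2/315)·5/2 + 31/90·1 = 1/2 ✓
b·c²: 36/35·1/36 + (-2/315)·25/4 + 31/90·1 = 1/3 ✓
b·Ac: (-2/315)·35/8 + 31/90·35/62 = 1/6 ✓
b·c³: 36/35·1/216 + (-2/315)·125/8 + 31/90·1 = 1/4 ✓
b·(c∘Ac): (-2/315)·175/16 + 31/90·35/62 = 1/8 ✓
b·Ac²: (-2/315)·35/48 + 31/90·95/372 = 1/12 ✓
b·A²c: 31/90·15/124 = 1/24 ✓; 4 stages ⇒ order 4.

4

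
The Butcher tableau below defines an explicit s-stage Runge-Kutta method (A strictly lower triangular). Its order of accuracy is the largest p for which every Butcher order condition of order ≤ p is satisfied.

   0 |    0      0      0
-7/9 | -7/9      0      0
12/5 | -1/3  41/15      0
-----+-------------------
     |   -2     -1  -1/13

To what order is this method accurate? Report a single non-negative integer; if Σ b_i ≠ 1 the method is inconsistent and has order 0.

b = (-2, -1, -1/13)
c = (0, -7/9, 12/5)
Ac = (0, 0, -287/135)
Σ b_i: (-2)·1 + (-1)·1 + (-1/13)·1 = -40/13 ≠ 1 ⇒ order 0.

0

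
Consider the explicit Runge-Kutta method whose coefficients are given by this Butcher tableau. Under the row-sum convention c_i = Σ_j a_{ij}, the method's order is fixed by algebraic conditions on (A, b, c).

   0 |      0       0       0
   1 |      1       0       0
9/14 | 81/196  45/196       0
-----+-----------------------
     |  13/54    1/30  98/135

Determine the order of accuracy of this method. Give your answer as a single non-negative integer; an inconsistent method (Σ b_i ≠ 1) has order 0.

3

b = (13/54, 1/30, 98/135)
c = (0, 1, 9/14)
Ac = (0, 0, 45/196)
Σ b_i: 13/54·1 + 1/30·1 + 98/135·1 = 1 ✓
b·c: 1/30·1 + 98/135·9/14 = 1/2 ✓
b·c²: 1/30·1 + 98/135·81/196 = 1/3 ✓
b·Ac: 98/135·45/196 = 1/6 ✓; 3 stages ⇒ order 3.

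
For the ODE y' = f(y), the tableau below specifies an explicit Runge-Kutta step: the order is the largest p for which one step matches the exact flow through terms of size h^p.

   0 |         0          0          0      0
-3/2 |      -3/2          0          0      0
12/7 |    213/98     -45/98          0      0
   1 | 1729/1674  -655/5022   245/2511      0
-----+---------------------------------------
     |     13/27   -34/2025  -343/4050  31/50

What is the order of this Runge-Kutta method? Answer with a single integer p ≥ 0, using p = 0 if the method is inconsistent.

b = (13/27, -34/2025, -343/4050, 31/50)
c = (0, -3/2, 12/7, 1)
Ac = (0, 0, 135/196, 45/124)
Σ b_i: 13/27·1 + (-34/2025)·1 + (-343/4050)·1 + 31/50·1 = 1 ✓
b·c: (-34/2025)·(-3/2) + (-343/4050)·12/7 + 31/50·1 = 1/2 ✓
b·c²: (-34/2025)·9/4 + (-343/4050)·144/49 + 31/50·1 = 1/3 ✓
b·Ac: (-343/4050)·135/196 + 31/50·45/124 = 1/6 ✓
b·c³: (-34/2025)·(-27/8) + (-343/4050)·1728/343 + 31/50·1 = 1/4 ✓
b·(c∘Ac): (-343/4050)·405/343 + 31/50·45/124 = 1/8 ✓
b·Ac²: (-343/4050)·(-405/392) + 31/50·(-5/744) = 1/12 ✓
b·A²c: 31/50·25/372 = 1/24 ✓; 4 stages ⇒ order 4.

4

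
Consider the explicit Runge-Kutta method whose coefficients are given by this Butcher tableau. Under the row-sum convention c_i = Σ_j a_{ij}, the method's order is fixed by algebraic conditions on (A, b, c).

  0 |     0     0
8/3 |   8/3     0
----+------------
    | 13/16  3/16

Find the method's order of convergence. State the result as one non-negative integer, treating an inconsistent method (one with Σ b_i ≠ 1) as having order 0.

b = (13/16, 3/16)
c = (0, 8/3)
Σ b_i: 13/16·1 + 3/16·1 = 1 ✓
b·c: 3/16·8/3 = 1/2 ✓; 2 stages ⇒ order 2.

2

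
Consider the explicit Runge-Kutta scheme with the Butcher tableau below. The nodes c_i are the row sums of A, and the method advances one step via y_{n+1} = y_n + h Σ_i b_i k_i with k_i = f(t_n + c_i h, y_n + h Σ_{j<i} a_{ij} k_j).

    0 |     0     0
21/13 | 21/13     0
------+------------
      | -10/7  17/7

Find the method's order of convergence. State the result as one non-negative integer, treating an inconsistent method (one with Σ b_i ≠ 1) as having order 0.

b = (-10/7, 17/7)
c = (0, 21/13)
Σ b_i: (-10/7)·1 + 17/7·1 = 1 ✓
b·c: 17/7·21/13 = 51/13 ≠ 1/2 ⇒ order 1.

1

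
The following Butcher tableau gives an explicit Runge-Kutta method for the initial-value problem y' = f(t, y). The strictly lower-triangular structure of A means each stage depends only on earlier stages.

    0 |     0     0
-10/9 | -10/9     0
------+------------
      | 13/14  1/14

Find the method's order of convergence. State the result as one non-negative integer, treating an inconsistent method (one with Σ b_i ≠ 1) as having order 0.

b = (13/14, 1/14)
c = (0, -10/9)
Σ b_i: 13/14·1 + 1/14·1 = 1 ✓
b·c: 1/14·(-10/9) = -5/63 ≠ 1/2 ⇒ order 1.

1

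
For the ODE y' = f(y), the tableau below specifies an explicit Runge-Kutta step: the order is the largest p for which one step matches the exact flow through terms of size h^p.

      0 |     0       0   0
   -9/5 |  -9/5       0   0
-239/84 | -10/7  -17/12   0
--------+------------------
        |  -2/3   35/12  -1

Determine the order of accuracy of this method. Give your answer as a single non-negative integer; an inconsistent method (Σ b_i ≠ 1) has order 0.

b = (-2/3, 35/12, -1)
c = (0, -9/5, -239/84)
Ac = (0, 0, 51/20)
Σ b_i: (-2/3)·1 + 35/12·1 + (-1)·1 = 5/4 ≠ 1 ⇒ order 0.

0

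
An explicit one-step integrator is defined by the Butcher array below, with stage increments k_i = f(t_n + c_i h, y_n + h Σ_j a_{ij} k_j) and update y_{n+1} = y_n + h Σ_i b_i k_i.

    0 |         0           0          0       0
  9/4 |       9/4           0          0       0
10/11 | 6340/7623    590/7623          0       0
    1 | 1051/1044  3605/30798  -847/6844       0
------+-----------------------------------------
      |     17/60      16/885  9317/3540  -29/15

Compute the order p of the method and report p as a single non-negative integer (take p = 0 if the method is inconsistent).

b = (17/60, 16/885, 9317/3540, -29/15)
c = (0, 9/4, 10/11, 1)
Ac = (0, 0, 295/1694, 35/232)
Σ b_i: 17/60·1 + 16/885·1 + 9317/3540·1 + (-29/15)·1 = 1 ✓
b·c: 16/885·9/4 + 9317/3540·10/11 + (-29/15)·1 = 1/2 ✓
b·c²: 16/885·81/16 + 9317/3540·100/121 + (-29/15)·1 = 1/3 ✓
b·Ac: 9317/3540·295/1694 + (-29/15)·35/232 = 1/6 ✓
b·c³: 16/885·729/64 + 9317/3540·1000/1331 + (-29/15)·1 = 1/4 ✓
b·(c∘Ac): 9317/3540·1475/9317 + (-29/15)·35/232 = 1/8 ✓
b·Ac²: 9317/3540·2655/6776 + (-29/15)·455/928 = 1/12 ✓
b·A²c: (-29/15)·(-5/232) = 1/24 ✓; 4 stages ⇒ order 4.

4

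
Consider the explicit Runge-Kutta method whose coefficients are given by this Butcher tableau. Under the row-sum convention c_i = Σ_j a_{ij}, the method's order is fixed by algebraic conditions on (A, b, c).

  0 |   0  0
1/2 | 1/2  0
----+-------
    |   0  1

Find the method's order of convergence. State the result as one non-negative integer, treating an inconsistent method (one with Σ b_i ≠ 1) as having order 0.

2

b = (0, 1)
c = (0, 1/2)
Σ b_i: 1·1 = 1 ✓
b·c: 1·1/2 = 1/2 ✓; 2 stages ⇒ order 2.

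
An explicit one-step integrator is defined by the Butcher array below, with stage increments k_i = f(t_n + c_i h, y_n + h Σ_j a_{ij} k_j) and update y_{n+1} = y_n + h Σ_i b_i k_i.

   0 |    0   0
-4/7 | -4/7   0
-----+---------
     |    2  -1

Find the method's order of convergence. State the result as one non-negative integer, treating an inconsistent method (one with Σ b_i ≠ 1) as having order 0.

1

b = (2, -1)
c = (0, -4/7)
Σ b_i: 2·1 + (-1)·1 = 1 ✓
b·c: (-1)·(-4/7) = 4/7 ≠ 1/2 ⇒ order 1.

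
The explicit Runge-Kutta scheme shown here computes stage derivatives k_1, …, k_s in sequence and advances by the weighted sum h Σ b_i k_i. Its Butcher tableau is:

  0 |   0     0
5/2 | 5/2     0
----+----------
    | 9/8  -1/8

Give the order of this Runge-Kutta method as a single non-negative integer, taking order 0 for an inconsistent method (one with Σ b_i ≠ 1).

b = (9/8, -1/8)
c = (0, 5/2)
Σ b_i: 9/8·1 + (-1/8)·1 = 1 ✓
b·c: (-1/8)·5/2 = -5/16 ≠ 1/2 ⇒ order 1.

1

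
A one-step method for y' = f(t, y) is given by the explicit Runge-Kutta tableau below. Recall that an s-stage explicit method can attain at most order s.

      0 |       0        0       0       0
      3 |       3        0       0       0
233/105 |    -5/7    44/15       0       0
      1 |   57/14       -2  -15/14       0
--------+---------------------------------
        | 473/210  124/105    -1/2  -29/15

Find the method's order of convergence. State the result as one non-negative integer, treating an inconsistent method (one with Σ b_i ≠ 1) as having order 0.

b = (473/210, 124/105, -1/2, -29/15)
c = (0, 3, 233/105, 1)
Ac = (0, 0, 44/5, -821/98)
Σ b_i: 473/210·1 + 124/105·1 + (-1/2)·1 + (-29/15)·1 = 1 ✓
b·c: 124/105·3 + (-1/2)·233/105 + (-29/15)·1 = 1/2 ✓
b·c²: 124/105·9 + (-1/2)·54289/11025 + (-29/15)·1 = 137441/22050 ≠ 1/3 ⇒ order 2.
b·Ac: (-1/2)·44/5 + (-29/15)·(-821/98) = 17341/1470 ≠ 1/6

2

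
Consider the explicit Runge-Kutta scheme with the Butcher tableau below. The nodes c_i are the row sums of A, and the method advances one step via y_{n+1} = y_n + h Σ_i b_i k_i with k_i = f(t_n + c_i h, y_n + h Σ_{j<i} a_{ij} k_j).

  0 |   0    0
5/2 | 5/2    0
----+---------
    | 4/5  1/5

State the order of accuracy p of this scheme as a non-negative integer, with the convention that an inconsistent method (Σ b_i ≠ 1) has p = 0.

2

b = (4/5, 1/5)
c = (0, 5/2)
Σ b_i: 4/5·1 + 1/5·1 = 1 ✓
b·c: 1/5·5/2 = 1/2 ✓; 2 stages ⇒ order 2.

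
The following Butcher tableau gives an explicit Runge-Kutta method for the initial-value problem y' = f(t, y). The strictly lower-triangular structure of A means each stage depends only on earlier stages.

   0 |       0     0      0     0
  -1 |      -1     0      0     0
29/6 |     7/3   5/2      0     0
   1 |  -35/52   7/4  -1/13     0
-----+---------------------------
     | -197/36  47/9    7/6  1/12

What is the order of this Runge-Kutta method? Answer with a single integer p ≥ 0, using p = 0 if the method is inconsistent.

b = (-197/36, 47/9, 7/6, 1/12)
c = (0, -1, 29/6, 1)
Ac = (0, 0, -5/2, -331/156)
Σ b_i: (-197/36)·1 + 47/9·1 + 7/6·1 + 1/12·1 = 1 ✓
b·c: 47/9·(-1) + 7/6·29/6 + 1/12·1 = 1/2 ✓
b·c²: 47/9·1 + 7/6·841/36 + 1/12·1 = 7033/216 ≠ 1/3 ⇒ order 2.
b·Ac: 7/6·(-5/2) + 1/12·(-331/156) = -5791/1872 ≠ 1/6

2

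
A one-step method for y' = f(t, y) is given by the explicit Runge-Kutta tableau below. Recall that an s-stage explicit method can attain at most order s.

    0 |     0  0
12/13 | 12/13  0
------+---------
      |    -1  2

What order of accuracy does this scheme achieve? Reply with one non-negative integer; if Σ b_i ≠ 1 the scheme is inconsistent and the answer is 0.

b = (-1, 2)
c = (0, 12/13)
Σ b_i: (-1)·1 + 2·1 = 1 ✓
b·c: 2·12/13 = 24/13 ≠ 1/2 ⇒ order 1.

1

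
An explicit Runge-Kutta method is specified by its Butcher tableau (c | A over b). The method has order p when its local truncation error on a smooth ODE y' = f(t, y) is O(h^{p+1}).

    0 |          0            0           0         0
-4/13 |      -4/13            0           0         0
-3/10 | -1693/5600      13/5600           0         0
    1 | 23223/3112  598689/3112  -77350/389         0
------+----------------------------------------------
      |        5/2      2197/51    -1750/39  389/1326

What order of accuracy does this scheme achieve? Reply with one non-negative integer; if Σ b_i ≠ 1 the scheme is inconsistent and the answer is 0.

4

b = (5/2, 2197/51, -1750/39, 389/1326)
c = (0, -4/13, -3/10, 1)
Ac = (0, 0, -1/1400, 357/778)
Σ b_i: 5/2·1 + 2197/51·1 + (-1750/39)·1 + 389/1326·1 = 1 ✓
b·c: 2197/51·(-4/13) + (-1750/39)·(-3/10) + 389/1326·1 = 1/2 ✓
b·c²: 2197/51·16/169 + (-1750/39)·9/100 + 389/1326·1 = 1/3 ✓
b·Ac: (-1750/39)·(-1/1400) + 389/1326·357/778 = 1/6 ✓
b·c³: 2197/51·(-64/2197) + (-1750/39)·(-27/1000) + 389/1326·1 = 1/4 ✓
b·(c∘Ac): (-1750/39)·3/14000 + 389/1326·357/778 = 1/8 ✓
b·Ac²: (-1750/39)·1/4550 + 389/1326·3213/10114 = 1/12 ✓
b·A²c: 389/1326·221/1556 = 1/24 ✓; 4 stages ⇒ order 4.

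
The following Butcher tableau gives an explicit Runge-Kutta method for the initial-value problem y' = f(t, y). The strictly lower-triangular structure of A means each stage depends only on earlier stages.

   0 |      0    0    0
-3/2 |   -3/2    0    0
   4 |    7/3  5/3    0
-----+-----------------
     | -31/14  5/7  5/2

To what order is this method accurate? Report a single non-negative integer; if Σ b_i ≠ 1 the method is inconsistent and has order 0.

1

b = (-31/14, 5/7, 5/2)
c = (0, -3/2, 4)
Ac = (0, 0, -5/2)
Σ b_i: (-31/14)·1 + 5/7·1 + 5/2·1 = 1 ✓
b·c: 5/7·(-3/2) + 5/2·4 = 125/14 ≠ 1/2 ⇒ order 1.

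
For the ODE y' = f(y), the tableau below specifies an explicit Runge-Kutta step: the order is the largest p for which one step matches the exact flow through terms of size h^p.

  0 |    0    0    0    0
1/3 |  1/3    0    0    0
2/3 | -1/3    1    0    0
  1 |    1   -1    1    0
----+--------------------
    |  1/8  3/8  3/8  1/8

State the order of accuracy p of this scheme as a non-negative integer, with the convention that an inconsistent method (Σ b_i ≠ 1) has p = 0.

b = (1/8, 3/8, 3/8, 1/8)
c = (0, 1/3, 2/3, 1)
Ac = (0, 0, 1/3, 1/3)
Σ b_i: 1/8·1 + 3/8·1 + 3/8·1 + 1/8·1 = 1 ✓
b·c: 3/8·1/3 + 3/8·2/3 + 1/8·1 = 1/2 ✓
b·c²: 3/8·1/9 + 3/8·4/9 + 1/8·1 = 1/3 ✓
b·Ac: 3/8·1/3 + 1/8·1/3 = 1/6 ✓
b·c³: 3/8·1/27 + 3/8·8/27 + 1/8·1 = 1/4 ✓
b·(c∘Ac): 3/8·2/9 + 1/8·1/3 = 1/8 ✓
b·Ac²: 3/8·1/9 + 1/8·1/3 = 1/12 ✓
b·A²c: 1/8·1/3 = 1/24 ✓; 4 stages ⇒ order 4.

4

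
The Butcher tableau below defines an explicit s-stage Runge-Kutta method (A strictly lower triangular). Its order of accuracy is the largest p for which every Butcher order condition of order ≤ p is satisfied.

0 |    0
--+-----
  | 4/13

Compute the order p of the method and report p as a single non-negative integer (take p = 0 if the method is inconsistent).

b = (4/13)
c = (0)
Σ b_i: 4/13·1 = 4/13 ≠ 1 ⇒ order 0.

0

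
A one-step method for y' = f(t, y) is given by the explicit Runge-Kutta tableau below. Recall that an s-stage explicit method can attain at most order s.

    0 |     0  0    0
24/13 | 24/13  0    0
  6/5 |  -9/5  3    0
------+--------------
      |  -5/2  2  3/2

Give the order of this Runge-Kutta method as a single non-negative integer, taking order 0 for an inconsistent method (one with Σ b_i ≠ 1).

1

b = (-5/2, 2, 3/2)
c = (0, 24/13, 6/5)
Ac = (0, 0, 72/13)
Σ b_i: (-5/2)·1 + 2·1 + 3/2·1 = 1 ✓
b·c: 2·24/13 + 3/2·6/5 = 357/65 ≠ 1/2 ⇒ order 1.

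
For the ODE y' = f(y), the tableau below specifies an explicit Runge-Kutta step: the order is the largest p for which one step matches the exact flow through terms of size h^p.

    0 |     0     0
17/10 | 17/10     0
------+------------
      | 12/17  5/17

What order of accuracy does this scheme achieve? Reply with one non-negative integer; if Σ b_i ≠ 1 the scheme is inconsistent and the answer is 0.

2

b = (12/17, 5/17)
c = (0, 17/10)
Σ b_i: 12/17·1 + 5/17·1 = 1 ✓
b·c: 5/17·17/10 = 1/2 ✓; 2 stages ⇒ order 2.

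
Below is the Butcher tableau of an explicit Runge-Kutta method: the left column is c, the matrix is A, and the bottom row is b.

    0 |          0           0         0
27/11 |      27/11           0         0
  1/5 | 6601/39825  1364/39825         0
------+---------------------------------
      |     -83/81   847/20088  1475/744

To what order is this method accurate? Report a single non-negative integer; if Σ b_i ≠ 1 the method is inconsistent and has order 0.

3

b = (-83/81, 847/20088, 1475/744)
c = (0, 27/11, 1/5)
Ac = (0, 0, 124/1475)
Σ b_i: (-83/81)·1 + 847/20088·1 + 1475/744·1 = 1 ✓
b·c: 847/20088·27/11 + 1475/744·1/5 = 1/2 ✓
b·c²: 847/20088·729/121 + 1475/744·1/25 = 1/3 ✓
b·Ac: 1475/744·124/1475 = 1/6 ✓; 3 stages ⇒ order 3.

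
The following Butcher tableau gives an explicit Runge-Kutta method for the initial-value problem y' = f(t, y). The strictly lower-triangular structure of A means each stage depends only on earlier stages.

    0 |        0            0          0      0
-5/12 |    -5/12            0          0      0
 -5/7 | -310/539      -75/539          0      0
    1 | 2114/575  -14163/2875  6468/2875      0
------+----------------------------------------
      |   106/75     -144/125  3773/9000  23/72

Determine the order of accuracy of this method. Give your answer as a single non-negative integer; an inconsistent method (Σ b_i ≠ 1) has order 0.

4

b = (106/75, -144/125, 3773/9000, 23/72)
c = (0, -5/12, -5/7, 1)
Ac = (0, 0, 125/2156, 41/92)
Σ b_i: 106/75·1 + (-144/125)·1 + 3773/9000·1 + 23/72·1 = 1 ✓
b·c: (-144/125)·(-5/12) + 3773/9000·(-5/7) + 23/72·1 = 1/2 ✓
b·c²: (-144/125)·25/144 + 3773/9000·25/49 + 23/72·1 = 1/3 ✓
b·Ac: 3773/9000·125/2156 + 23/72·41/92 = 1/6 ✓
b·c³: (-144/125)·(-125/1728) + 3773/9000·(-125/343) + 23/72·1 = 1/4 ✓
b·(c∘Ac): 3773/9000·(-625/15092) + 23/72·41/92 = 1/8 ✓
b·Ac²: 3773/9000·(-625/25872) + 23/72·323/1104 = 1/12 ✓
b·A²c: 23/72·3/23 = 1/24 ✓; 4 stages ⇒ order 4.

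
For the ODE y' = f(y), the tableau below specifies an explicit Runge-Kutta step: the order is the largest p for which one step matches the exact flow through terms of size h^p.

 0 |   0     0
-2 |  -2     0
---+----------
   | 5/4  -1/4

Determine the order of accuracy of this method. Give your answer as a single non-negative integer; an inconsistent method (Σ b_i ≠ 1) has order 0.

b = (5/4, -1/4)
c = (0, -2)
Σ b_i: 5/4·1 + (-1/4)·1 = 1 ✓
b·c: (-1/4)·(-2) = 1/2 ✓; 2 stages ⇒ order 2.

2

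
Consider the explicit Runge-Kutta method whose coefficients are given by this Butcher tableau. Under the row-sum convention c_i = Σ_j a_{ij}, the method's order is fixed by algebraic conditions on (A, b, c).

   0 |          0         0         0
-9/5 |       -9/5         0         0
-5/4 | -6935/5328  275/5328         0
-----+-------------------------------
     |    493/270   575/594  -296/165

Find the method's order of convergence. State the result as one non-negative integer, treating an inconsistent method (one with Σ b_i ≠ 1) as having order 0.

b = (493/270, 575/594, -296/165)
c = (0, -9/5, -5/4)
Ac = (0, 0, -55/592)
Σ b_i: 493/270·1 + 575/594·1 + (-296/165)·1 = 1 ✓
b·c: 575/594·(-9/5) + (-296/165)·(-5/4) = 1/2 ✓
b·c²: 575/594·81/25 + (-296/165)·25/16 = 1/3 ✓
b·Ac: (-296/165)·(-55/592) = 1/6 ✓; 3 stages ⇒ order 3.

3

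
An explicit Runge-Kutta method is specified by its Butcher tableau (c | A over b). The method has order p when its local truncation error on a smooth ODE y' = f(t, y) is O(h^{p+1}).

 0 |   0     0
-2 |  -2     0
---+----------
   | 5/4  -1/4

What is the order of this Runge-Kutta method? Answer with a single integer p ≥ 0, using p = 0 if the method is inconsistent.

b = (5/4, -1/4)
c = (0, -2)
Σ b_i: 5/4·1 + (-1/4)·1 = 1 ✓
b·c: (-1/4)·(-2) = 1/2 ✓; 2 stages ⇒ order 2.

2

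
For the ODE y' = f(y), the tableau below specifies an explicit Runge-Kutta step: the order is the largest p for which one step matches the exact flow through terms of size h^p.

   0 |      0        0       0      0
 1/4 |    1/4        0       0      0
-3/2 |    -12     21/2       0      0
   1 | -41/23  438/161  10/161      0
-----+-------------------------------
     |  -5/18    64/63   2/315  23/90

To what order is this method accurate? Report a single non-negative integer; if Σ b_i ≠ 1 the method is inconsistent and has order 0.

b = (-5/18, 64/63, 2/315, 23/90)
c = (0, 1/4, -3/2, 1)
Ac = (0, 0, 21/8, 27/46)
Σ b_i: (-5/18)·1 + 64/63·1 + 2/315·1 + 23/90·1 = 1 ✓
b·c: 64/63·1/4 + 2/315·(-3/2) + 23/90·1 = 1/2 ✓
b·c²: 64/63·1/16 + 2/315·9/4 + 23/90·1 = 1/3 ✓
b·Ac: 2/315·21/8 + 23/90·27/46 = 1/6 ✓
b·c³: 64/63·1/64 + 2/315·(-27/8) + 23/90·1 = 1/4 ✓
b·(c∘Ac): 2/315·(-63/16) + 23/90·27/46 = 1/8 ✓
b·Ac²: 2/315·21/32 + 23/90·57/184 = 1/12 ✓
b·A²c: 23/90·15/92 = 1/24 ✓; 4 stages ⇒ order 4.

4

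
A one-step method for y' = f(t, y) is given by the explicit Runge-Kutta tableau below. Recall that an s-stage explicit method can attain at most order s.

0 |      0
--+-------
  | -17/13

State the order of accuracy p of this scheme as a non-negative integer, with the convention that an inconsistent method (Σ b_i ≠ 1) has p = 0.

0

b = (-17/13)
c = (0)
Σ b_i: (-17/13)·1 = -17/13 ≠ 1 ⇒ order 0.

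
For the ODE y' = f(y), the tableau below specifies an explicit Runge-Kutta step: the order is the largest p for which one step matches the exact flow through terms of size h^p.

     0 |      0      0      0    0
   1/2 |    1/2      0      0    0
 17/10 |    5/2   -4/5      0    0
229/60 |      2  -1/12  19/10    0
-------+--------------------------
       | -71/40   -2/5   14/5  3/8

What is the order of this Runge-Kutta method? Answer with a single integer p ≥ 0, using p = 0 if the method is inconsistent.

1

b = (-71/40, -2/5, 14/5, 3/8)
c = (0, 1/2, 17/10, 229/60)
Ac = (0, 0, -2/5, 1913/600)
Σ b_i: (-71/40)·1 + (-2/5)·1 + 14/5·1 + 3/8·1 = 1 ✓
b·c: (-2/5)·1/2 + 14/5·17/10 + 3/8·229/60 = 4793/800 ≠ 1/2 ⇒ order 1.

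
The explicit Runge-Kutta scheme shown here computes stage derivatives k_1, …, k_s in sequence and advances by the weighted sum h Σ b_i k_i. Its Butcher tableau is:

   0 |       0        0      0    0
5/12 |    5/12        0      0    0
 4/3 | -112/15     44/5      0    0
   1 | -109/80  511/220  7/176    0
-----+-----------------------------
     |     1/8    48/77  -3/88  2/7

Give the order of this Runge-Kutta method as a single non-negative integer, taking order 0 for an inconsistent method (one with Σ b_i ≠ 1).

4

b = (1/8, 48/77, -3/88, 2/7)
c = (0, 5/12, 4/3, 1)
Ac = (0, 0, 11/3, 49/48)
Σ b_i: 1/8·1 + 48/77·1 + (-3/88)·1 + 2/7·1 = 1 ✓
b·c: 48/77·5/12 + (-3/88)·4/3 + 2/7·1 = 1/2 ✓
b·c²: 48/77·25/144 + (-3/88)·16/9 + 2/7·1 = 1/3 ✓
b·Ac: (-3/88)·11/3 + 2/7·49/48 = 1/6 ✓
b·c³: 48/77·125/1728 + (-3/88)·64/27 + 2/7·1 = 1/4 ✓
b·(c∘Ac): (-3/88)·44/9 + 2/7·49/48 = 1/8 ✓
b·Ac²: (-3/88)·55/36 + 2/7·91/192 = 1/12 ✓
b·A²c: 2/7·7/48 = 1/24 ✓; 4 stages ⇒ order 4.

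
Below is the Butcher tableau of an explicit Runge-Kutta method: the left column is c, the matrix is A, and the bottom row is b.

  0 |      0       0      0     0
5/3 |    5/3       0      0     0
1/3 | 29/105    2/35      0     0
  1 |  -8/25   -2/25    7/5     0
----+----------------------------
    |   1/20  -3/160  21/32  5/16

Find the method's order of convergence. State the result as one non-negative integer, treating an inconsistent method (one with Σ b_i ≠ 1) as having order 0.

4

b = (1/20, -3/160, 21/32, 5/16)
c = (0, 5/3, 1/3, 1)
Ac = (0, 0, 2/21, 1/3)
Σ b_i: 1/20·1 + (-3/160)·1 + 21/32·1 + 5/16·1 = 1 ✓
b·c: (-3/160)·5/3 + 21/32·1/3 + 5/16·1 = 1/2 ✓
b·c²: (-3/160)·25/9 + 21/32·1/9 + 5/16·1 = 1/3 ✓
b·Ac: 21/32·2/21 + 5/16·1/3 = 1/6 ✓
b·c³: (-3/160)·125/27 + 21/32·1/27 + 5/16·1 = 1/4 ✓
b·(c∘Ac): 21/32·2/63 + 5/16·1/3 = 1/8 ✓
b·Ac²: 21/32·10/63 + 5/16·(-1/15) = 1/12 ✓
b·A²c: 5/16·2/15 = 1/24 ✓; 4 stages ⇒ order 4.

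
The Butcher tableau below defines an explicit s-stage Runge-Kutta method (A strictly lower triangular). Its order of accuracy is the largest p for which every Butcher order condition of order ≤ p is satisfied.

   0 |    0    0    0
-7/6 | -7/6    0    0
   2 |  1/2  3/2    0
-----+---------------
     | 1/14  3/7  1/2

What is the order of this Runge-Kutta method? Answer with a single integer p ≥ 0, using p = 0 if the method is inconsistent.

2

b = (1/14, 3/7, 1/2)
c = (0, -7/6, 2)
Ac = (0, 0, -7/4)
Σ b_i: 1/14·1 + 3/7·1 + 1/2·1 = 1 ✓
b·c: 3/7·(-7/6) + 1/2·2 = 1/2 ✓
b·c²: 3/7·49/36 + 1/2·4 = 31/12 ≠ 1/3 ⇒ order 2.
b·Ac: 1/2·(-7/4) = -7/8 ≠ 1/6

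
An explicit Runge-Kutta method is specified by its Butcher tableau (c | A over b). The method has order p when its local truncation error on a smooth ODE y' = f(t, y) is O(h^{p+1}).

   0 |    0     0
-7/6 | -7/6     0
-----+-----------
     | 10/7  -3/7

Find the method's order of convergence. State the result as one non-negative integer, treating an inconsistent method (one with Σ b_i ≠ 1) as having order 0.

b = (10/7, -3/7)
c = (0, -7/6)
Σ b_i: 10/7·1 + (-3/7)·1 = 1 ✓
b·c: (-3/7)·(-7/6) = 1/2 ✓; 2 stages ⇒ order 2.

2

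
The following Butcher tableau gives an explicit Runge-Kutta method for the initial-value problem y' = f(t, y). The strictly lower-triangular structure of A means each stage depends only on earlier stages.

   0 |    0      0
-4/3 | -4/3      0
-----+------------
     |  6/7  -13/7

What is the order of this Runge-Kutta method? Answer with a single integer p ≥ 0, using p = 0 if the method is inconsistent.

b = (6/7, -13/7)
c = (0, -4/3)
Σ b_i: 6/7·1 + (-13/7)·1 = -1 ≠ 1 ⇒ order 0.

0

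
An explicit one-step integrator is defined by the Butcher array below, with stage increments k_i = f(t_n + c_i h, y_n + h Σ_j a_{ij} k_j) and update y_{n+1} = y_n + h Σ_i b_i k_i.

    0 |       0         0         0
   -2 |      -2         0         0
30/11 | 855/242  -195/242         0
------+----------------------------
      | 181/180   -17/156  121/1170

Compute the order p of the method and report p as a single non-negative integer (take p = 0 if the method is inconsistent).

3

b = (181/180, -17/156, 121/1170)
c = (0, -2, 30/11)
Ac = (0, 0, 195/121)
Σ b_i: 181/180·1 + (-17/156)·1 + 121/1170·1 = 1 ✓
b·c: (-17/156)·(-2) + 121/1170·30/11 = 1/2 ✓
b·c²: (-17/156)·4 + 121/1170·900/121 = 1/3 ✓
b·Ac: 121/1170·195/121 = 1/6 ✓; 3 stages ⇒ order 3.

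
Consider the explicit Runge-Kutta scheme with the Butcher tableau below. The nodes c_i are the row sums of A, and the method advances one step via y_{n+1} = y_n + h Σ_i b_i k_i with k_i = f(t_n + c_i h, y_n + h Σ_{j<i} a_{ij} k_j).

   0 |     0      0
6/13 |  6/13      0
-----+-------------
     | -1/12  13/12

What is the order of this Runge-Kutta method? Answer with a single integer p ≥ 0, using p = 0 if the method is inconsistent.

b = (-1/12, 13/12)
c = (0, 6/13)
Σ b_i: (-1/12)·1 + 13/12·1 = 1 ✓
b·c: 13/12·6/13 = 1/2 ✓; 2 stages ⇒ order 2.

2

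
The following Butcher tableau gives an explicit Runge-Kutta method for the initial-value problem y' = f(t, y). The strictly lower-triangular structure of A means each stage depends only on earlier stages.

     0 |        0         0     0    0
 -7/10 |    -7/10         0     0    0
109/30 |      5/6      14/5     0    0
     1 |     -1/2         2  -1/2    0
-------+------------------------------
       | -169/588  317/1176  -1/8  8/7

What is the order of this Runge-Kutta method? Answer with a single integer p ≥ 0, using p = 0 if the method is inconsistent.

b = (-169/588, 317/1176, -1/8, 8/7)
c = (0, -7/10, 109/30, 1)
Ac = (0, 0, -49/25, -193/60)
Σ b_i: (-169/588)·1 + 317/1176·1 + (-1/8)·1 + 8/7·1 = 1 ✓
b·c: 317/1176·(-7/10) + (-1/8)·109/30 + 8/7·1 = 1/2 ✓
b·c²: 317/1176·49/100 + (-1/8)·11881/900 + 8/7·1 = -1891/5040 ≠ 1/3 ⇒ order 2.
b·Ac: (-1/8)·(-49/25) + 8/7·(-193/60) = -14411/4200 ≠ 1/6

2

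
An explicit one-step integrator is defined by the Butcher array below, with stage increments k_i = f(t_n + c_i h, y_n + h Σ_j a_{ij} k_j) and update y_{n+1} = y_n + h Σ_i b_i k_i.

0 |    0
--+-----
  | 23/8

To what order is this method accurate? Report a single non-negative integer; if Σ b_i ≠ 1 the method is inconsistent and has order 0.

b = (23/8)
c = (0)
Σ b_i: 23/8·1 = 23/8 ≠ 1 ⇒ order 0.

0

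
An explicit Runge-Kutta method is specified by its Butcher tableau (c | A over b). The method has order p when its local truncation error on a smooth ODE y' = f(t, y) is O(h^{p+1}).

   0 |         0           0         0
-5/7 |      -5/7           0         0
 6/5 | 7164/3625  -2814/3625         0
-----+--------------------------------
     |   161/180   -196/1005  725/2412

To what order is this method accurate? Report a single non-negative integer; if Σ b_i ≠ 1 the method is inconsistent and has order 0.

b = (161/180, -196/1005, 725/2412)
c = (0, -5/7, 6/5)
Ac = (0, 0, 402/725)
Σ b_i: 161/180·1 + (-196/1005)·1 + 725/2412·1 = 1 ✓
b·c: (-196/1005)·(-5/7) + 725/2412·6/5 = 1/2 ✓
b·c²: (-196/1005)·25/49 + 725/2412·36/25 = 1/3 ✓
b·Ac: 725/2412·402/725 = 1/6 ✓; 3 stages ⇒ order 3.

3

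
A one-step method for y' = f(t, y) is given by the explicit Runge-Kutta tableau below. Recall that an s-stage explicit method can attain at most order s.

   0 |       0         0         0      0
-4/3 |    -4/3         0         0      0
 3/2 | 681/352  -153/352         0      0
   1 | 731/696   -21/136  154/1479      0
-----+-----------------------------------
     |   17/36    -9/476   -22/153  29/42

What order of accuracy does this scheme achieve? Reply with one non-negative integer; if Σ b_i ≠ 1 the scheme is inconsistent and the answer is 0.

4

b = (17/36, -9/476, -22/153, 29/42)
c = (0, -4/3, 3/2, 1)
Ac = (0, 0, 51/88, 21/58)
Σ b_i: 17/36·1 + (-9/476)·1 + (-22/153)·1 + 29/42·1 = 1 ✓
b·c: (-9/476)·(-4/3) + (-22/153)·3/2 + 29/42·1 = 1/2 ✓
b·c²: (-9/476)·16/9 + (-22/153)·9/4 + 29/42·1 = 1/3 ✓
b·Ac: (-22/153)·51/88 + 29/42·21/58 = 1/6 ✓
b·c³: (-9/476)·(-64/27) + (-22/153)·27/8 + 29/42·1 = 1/4 ✓
b·(c∘Ac): (-22/153)·153/176 + 29/42·21/58 = 1/8 ✓
b·Ac²: (-22/153)·(-17/22) + 29/42·(-7/174) = 1/12 ✓
b·A²c: 29/42·7/116 = 1/24 ✓; 4 stages ⇒ order 4.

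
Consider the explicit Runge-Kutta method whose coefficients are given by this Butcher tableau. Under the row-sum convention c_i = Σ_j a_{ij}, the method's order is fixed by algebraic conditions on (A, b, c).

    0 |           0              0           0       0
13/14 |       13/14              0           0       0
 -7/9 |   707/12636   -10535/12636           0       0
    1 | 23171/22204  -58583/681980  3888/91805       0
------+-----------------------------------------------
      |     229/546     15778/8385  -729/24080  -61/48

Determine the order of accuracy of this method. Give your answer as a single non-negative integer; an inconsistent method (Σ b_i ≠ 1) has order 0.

4

b = (229/546, 15778/8385, -729/24080, -61/48)
c = (0, 13/14, -7/9, 1)
Ac = (0, 0, -1505/1944, -55/488)
Σ b_i: 229/546·1 + 15778/8385·1 + (-729/24080)·1 + (-61/48)·1 = 1 ✓
b·c: 15778/8385·13/14 + (-729/24080)·(-7/9) + (-61/48)·1 = 1/2 ✓
b·c²: 15778/8385·169/196 + (-729/24080)·49/81 + (-61/48)·1 = 1/3 ✓
b·Ac: (-729/24080)·(-1505/1944) + (-61/48)·(-55/488) = 1/6 ✓
b·c³: 15778/8385·2197/2744 + (-729/24080)·(-343/729) + (-61/48)·1 = 1/4 ✓
b·(c∘Ac): (-729/24080)·10535/17496 + (-61/48)·(-55/488) = 1/8 ✓
b·Ac²: (-729/24080)·(-2795/3888) + (-61/48)·(-331/6832) = 1/12 ✓
b·A²c: (-61/48)·(-2/61) = 1/24 ✓; 4 stages ⇒ order 4.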